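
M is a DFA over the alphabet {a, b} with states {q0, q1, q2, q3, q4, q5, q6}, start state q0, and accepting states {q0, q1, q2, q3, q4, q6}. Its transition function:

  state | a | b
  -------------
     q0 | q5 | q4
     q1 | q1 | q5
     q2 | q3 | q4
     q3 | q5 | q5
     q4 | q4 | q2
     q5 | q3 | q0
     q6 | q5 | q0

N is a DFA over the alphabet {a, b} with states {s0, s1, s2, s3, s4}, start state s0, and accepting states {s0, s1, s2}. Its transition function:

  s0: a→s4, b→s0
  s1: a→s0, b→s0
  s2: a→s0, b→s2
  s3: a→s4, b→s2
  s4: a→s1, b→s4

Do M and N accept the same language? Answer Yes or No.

No

The string ab is accepted by M but rejected by N.
So L(M) ≠ L(N).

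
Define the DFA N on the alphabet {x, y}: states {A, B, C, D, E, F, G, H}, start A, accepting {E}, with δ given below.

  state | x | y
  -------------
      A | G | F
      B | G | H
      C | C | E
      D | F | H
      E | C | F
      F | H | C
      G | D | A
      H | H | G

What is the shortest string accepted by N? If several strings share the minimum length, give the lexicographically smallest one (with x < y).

A breadth-first search from A reaches an accepting state first via the path A → F → C → E on input yyy.
No string of length < 3 is accepted (BFS exhausts all shorter strings without reaching an accepting state), and yyy is the lexicographically least accepting string of length 3.

yyy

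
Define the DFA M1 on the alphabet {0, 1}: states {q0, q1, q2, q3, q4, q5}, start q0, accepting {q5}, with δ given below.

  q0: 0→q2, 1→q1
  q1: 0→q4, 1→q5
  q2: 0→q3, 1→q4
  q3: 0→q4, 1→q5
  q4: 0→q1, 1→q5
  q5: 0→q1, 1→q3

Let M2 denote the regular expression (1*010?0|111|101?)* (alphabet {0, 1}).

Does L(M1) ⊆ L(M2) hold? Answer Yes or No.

No

The string 11 is in L(M1) but not in L(M2).
So L(M1) ⊄ L(M2).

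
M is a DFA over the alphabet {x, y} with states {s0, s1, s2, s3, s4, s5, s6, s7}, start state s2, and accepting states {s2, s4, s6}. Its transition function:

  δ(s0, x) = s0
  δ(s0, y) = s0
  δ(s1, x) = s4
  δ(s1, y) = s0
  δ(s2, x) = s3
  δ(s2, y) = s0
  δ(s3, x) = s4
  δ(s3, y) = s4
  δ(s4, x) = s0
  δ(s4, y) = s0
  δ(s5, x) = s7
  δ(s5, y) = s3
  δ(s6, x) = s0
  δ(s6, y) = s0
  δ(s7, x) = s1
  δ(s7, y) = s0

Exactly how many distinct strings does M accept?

The useful subgraph on states {s2, s3, s4} is acyclic, so L(M) is finite; the longest accepting path visits 3 useful states, giving maximum string length 2.
Counting accepting paths from s2 by length: 1 of length 0, 2 of length 2. Total 3.

3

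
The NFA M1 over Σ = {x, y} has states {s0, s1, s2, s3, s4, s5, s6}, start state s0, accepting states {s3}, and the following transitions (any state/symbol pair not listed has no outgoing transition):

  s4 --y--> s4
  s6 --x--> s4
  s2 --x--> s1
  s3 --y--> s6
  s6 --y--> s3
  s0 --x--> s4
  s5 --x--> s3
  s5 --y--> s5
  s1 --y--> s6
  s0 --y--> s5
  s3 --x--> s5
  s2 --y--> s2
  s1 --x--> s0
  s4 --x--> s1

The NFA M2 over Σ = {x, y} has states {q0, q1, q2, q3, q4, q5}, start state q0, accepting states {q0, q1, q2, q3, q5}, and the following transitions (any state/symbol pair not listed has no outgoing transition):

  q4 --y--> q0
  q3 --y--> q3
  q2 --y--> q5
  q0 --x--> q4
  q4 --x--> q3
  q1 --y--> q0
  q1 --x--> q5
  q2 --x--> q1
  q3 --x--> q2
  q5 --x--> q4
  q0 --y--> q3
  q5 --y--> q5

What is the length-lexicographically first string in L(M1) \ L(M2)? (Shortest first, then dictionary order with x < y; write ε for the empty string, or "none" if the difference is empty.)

xxxyx

The string xxxyx is accepted by M1 but not by M2.
No shorter string lies in the difference, and xxxyx is the lexicographically first length-5 string in L(M1) \ L(M2).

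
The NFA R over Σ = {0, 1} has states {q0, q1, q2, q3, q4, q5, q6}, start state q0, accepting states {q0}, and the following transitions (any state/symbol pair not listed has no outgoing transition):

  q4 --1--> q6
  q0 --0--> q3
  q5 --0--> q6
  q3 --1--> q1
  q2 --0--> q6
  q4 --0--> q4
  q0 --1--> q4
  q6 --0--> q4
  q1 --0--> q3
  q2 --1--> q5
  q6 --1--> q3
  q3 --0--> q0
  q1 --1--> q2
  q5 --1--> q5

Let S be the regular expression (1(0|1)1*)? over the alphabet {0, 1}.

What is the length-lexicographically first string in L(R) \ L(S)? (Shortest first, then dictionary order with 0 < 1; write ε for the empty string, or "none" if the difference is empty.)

00

The string 00 is accepted by R but not by S.
No shorter string lies in the difference, and 00 is the lexicographically first length-2 string in L(R) \ L(S).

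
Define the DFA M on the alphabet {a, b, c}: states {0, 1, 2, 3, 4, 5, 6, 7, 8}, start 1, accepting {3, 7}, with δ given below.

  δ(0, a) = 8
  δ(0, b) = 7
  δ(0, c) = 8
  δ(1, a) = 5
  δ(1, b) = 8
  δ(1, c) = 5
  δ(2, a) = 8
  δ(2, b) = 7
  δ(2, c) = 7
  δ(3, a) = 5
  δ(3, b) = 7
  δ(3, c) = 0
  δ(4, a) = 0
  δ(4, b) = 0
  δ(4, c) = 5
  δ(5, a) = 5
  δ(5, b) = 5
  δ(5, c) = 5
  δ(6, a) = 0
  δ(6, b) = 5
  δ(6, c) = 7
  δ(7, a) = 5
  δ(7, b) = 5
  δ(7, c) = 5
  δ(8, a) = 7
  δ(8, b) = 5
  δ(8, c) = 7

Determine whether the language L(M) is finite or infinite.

finite

The useful states (reachable from 1 and able to reach an accepting state) are {1, 7, 8}.
Restricted to these states the transition graph has no cycle, so every accepting path has bounded length and L is finite.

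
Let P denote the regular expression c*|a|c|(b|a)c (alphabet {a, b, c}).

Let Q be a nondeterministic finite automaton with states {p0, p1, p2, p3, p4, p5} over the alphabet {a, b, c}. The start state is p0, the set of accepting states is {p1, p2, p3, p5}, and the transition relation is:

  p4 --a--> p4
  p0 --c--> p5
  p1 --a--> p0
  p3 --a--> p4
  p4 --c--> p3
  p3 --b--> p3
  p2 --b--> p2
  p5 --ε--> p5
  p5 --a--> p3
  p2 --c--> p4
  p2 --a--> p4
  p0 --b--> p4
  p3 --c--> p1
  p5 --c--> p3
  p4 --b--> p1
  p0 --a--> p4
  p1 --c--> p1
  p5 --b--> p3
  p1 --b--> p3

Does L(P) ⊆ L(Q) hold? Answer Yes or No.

The empty string ε is in L(P) but not in L(Q).
So L(P) ⊄ L(Q).

No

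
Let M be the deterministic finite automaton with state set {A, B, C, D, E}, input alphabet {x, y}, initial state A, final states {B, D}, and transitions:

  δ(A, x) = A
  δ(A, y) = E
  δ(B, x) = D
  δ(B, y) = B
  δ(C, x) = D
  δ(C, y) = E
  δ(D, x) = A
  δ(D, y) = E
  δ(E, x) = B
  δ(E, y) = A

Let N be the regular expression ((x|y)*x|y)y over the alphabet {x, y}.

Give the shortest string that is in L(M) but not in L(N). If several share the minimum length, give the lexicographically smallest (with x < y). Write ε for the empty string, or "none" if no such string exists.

The string yx is accepted by M but not by N.
No shorter string lies in the difference, and yx is the lexicographically first length-2 string in L(M) \ L(N).

yx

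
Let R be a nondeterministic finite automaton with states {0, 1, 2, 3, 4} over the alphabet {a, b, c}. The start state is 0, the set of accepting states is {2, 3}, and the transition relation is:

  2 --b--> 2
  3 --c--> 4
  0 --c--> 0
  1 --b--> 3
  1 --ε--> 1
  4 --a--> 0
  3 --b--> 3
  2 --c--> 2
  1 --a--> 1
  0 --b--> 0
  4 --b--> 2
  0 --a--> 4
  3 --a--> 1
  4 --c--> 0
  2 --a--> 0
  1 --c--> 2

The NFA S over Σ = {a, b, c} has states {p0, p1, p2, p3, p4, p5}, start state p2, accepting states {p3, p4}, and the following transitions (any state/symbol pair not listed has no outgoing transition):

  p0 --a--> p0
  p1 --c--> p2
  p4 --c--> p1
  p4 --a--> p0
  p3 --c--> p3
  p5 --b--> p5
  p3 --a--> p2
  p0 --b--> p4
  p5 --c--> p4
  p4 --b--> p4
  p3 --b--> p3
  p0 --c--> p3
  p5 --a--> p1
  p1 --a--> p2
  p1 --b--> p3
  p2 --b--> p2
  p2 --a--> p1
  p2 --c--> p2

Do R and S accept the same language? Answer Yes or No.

Yes

Exploring the product automaton R × S from the start pair (0, p2), following both machines on each input symbol, reaches 3 state pairs: (0, p2), (4, p1), (2, p3).
R accepts in {2, 3} and S accepts in {p3, p4}. In every reachable pair the two components are either both accepting — (2, p3) — or both non-accepting, so no string is accepted by exactly one of the machines: L(R) \ L(S) and L(S) \ L(R) are both empty.
Hence every string is accepted by R iff it is accepted by S, and the two languages coincide.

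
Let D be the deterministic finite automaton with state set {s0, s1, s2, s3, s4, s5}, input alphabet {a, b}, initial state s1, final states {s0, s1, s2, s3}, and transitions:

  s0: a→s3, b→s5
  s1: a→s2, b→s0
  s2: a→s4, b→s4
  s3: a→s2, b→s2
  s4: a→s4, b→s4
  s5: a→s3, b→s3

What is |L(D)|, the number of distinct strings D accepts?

12

The useful subgraph on states {s0, s1, s2, s3, s5} is acyclic, so L(D) is finite; the longest accepting path visits 5 useful states, giving maximum string length 4.
Counting accepting paths from s1 by length: 1 of length 0, 2 of length 1, 1 of length 2, 4 of length 3, 4 of length 4. Total 12.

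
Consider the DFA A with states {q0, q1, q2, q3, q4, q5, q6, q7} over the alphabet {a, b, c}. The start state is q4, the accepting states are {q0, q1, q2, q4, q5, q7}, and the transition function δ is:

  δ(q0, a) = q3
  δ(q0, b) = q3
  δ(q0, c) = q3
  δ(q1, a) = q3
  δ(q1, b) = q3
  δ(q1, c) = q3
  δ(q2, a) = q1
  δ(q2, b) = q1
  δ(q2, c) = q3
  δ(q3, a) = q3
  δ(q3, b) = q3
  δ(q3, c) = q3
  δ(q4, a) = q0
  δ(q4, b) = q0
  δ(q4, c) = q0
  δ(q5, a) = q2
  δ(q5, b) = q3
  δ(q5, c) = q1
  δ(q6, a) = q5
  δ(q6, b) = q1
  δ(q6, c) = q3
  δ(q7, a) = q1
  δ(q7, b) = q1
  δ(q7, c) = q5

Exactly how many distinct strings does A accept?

4

The useful subgraph on states {q0, q4} is acyclic, so L(A) is finite; the longest accepting path visits 2 useful states, giving maximum string length 1.
Counting accepting paths from q4 by length: 1 of length 0, 3 of length 1. Total 4.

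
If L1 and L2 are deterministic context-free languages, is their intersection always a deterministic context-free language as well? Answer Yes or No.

No

DCFLs are closed under complement (normalise the DPDA to read all of its input, then flip the verdict). If they were also closed under intersection, De Morgan would make them closed under union; but {aⁿbⁿ : n≥0} and {aⁿb²ⁿ : n≥0} are DCFLs (push the a's; pop one per b, respectively one per two b's) whose union no deterministic PDA accepts: a DPDA for it would have a single run on aⁿb²ⁿ, accepting after the prefix aⁿbⁿ and accepting again after n more b's; an ordinary PDA that simulates it on a's and b's and, at any moment when it is accepting, may switch to reading only a fresh letter c while feeding each c to the simulation as a b, would accept aⁱbʲcᵏ (k≥1) exactly when both aⁱbʲ and aⁱbʲ⁺ᵏ are in the language, i.e. its language intersected with the regular set a*b*c⁺ would be exactly {aⁿbⁿcⁿ : n≥1} — impossible, since context-free languages are closed under intersection with regular sets and {aⁿbⁿcⁿ} is not context-free.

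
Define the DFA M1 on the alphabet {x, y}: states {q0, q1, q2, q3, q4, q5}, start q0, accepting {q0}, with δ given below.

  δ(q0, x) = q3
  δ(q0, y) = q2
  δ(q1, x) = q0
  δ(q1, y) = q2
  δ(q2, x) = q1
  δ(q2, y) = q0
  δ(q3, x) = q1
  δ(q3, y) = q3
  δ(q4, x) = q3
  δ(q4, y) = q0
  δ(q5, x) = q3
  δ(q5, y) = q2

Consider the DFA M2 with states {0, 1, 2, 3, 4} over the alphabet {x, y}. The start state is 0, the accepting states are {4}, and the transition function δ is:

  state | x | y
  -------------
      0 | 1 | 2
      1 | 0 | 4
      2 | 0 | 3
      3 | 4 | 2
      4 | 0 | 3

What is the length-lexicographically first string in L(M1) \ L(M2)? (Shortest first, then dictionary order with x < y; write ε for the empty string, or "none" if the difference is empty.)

ε

The empty string ε is accepted by M1 but not by M2.
Since ε is the unique shortest string, it is the required witness.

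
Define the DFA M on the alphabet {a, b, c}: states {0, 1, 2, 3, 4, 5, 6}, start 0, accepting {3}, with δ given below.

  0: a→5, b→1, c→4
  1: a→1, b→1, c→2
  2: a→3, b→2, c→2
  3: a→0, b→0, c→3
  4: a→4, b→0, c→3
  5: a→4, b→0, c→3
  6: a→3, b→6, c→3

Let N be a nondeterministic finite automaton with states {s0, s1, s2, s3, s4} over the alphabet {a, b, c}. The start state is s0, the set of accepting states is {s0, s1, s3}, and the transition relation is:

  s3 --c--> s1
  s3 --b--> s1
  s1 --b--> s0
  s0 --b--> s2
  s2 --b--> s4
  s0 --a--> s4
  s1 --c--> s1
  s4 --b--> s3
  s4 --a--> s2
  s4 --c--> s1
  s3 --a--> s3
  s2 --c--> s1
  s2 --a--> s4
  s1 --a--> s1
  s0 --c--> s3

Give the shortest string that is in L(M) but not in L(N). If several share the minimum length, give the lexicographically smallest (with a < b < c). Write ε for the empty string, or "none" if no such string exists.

The string bcba is accepted by M but not by N.
No shorter string lies in the difference, and bcba is the lexicographically first length-4 string in L(M) \ L(N).

bcba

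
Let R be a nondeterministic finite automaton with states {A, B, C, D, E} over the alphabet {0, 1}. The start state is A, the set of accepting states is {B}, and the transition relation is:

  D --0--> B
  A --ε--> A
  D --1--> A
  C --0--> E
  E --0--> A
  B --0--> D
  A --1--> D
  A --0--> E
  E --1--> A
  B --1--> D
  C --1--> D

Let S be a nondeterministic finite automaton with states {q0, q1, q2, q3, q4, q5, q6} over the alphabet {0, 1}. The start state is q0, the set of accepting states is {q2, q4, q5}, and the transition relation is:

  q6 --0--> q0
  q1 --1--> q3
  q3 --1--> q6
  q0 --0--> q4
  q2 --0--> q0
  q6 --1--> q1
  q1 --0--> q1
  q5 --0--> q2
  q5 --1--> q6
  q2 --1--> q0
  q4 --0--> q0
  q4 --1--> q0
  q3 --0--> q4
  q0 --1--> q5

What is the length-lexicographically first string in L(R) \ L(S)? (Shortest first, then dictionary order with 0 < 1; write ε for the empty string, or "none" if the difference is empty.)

The string 1110 is accepted by R but not by S.
No shorter string lies in the difference, and 1110 is the lexicographically first length-4 string in L(R) \ L(S).

1110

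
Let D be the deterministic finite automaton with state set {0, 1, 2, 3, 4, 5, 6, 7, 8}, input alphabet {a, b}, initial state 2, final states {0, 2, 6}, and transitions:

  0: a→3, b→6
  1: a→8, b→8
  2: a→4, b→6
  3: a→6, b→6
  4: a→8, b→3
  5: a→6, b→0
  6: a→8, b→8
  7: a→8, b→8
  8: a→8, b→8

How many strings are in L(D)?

4

The useful subgraph on states {2, 3, 4, 6} is acyclic, so L(D) is finite; the longest accepting path visits 4 useful states, giving maximum string length 3.
Counting accepting paths from 2 by length: 1 of length 0, 1 of length 1, 2 of length 3. Total 4.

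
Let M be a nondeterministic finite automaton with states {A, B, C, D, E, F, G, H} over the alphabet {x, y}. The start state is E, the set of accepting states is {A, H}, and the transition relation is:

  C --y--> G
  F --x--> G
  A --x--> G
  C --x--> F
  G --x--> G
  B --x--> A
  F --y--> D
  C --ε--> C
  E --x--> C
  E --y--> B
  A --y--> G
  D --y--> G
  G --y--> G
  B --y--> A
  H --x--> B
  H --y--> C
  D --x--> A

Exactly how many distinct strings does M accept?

The useful subgraph on states {A, B, C, D, E, F} is acyclic, so L(M) is finite; the longest accepting path visits 5 useful states, giving maximum string length 4.
Counting accepting paths from E by length: 2 of length 2, 1 of length 4. Total 3.

3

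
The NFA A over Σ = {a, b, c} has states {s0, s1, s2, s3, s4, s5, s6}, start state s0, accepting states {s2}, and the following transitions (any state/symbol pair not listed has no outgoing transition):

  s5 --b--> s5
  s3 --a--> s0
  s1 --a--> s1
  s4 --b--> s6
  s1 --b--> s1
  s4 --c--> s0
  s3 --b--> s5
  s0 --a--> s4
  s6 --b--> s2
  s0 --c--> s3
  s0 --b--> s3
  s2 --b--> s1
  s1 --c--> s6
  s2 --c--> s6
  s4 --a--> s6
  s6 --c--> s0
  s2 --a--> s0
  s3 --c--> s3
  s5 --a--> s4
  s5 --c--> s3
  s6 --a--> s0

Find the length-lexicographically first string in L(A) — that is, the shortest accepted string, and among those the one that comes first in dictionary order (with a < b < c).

A breadth-first search from s0 reaches an accepting state first via the path s0 → s4 → s6 → s2 on input aab.
No string of length < 3 is accepted (BFS exhausts all shorter strings without reaching an accepting state), and aab is the lexicographically least accepting string of length 3.

aab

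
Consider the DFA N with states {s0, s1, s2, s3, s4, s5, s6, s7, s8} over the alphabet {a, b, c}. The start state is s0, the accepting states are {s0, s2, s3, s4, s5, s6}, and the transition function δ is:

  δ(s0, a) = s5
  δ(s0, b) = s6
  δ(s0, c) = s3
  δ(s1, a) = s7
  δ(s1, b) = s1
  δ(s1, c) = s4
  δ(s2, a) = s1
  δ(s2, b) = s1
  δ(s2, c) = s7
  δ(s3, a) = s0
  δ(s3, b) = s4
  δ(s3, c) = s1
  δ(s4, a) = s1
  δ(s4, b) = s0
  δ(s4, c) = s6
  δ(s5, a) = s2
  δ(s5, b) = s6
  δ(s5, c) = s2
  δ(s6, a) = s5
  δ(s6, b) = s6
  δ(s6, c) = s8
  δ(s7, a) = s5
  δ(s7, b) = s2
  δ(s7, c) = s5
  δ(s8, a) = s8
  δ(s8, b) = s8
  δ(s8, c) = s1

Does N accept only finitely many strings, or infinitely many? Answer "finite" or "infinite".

infinite

State s0 is reachable from the start and can reach an accepting state, and it lies on the cycle s0 → s3 → s0.
Traversing that cycle any number of times yields accepted strings of unbounded length, so the language is infinite.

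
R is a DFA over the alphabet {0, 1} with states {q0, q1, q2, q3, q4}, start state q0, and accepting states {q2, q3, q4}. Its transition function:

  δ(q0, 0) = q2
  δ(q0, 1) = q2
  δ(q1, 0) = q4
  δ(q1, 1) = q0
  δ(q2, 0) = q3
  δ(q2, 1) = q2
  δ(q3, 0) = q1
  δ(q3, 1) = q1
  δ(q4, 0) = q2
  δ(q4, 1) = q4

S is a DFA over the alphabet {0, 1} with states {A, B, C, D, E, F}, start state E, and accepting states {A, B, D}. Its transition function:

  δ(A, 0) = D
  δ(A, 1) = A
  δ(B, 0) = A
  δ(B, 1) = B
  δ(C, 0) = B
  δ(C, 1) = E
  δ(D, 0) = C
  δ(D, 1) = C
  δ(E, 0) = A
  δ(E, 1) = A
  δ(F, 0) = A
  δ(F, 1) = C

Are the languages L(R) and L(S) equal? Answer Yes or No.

Yes

Exploring the product automaton R × S from the start pair (q0, E), following both machines on each input symbol, reaches 5 state pairs: (q0, E), (q2, A), (q3, D), (q1, C), (q4, B).
R accepts in {q2, q3, q4} and S accepts in {A, B, D}. In every reachable pair the two components are either both accepting — (q2, A), (q3, D), (q4, B) — or both non-accepting, so no string is accepted by exactly one of the machines: L(R) \ L(S) and L(S) \ L(R) are both empty.
Hence every string is accepted by R iff it is accepted by S, and the two languages coincide.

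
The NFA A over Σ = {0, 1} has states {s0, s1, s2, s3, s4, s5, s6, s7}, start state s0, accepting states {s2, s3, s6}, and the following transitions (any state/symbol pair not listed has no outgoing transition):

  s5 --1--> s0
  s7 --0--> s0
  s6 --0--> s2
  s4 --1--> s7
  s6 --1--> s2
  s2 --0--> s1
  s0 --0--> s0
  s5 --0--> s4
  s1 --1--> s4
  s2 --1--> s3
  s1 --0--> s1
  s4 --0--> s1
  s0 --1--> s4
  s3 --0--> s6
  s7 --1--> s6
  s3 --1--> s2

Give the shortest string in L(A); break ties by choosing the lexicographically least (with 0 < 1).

A breadth-first search from s0 reaches an accepting state first via the path s0 → s4 → s7 → s6 on input 111.
No string of length < 3 is accepted (BFS exhausts all shorter strings without reaching an accepting state), and 111 is the lexicographically least accepting string of length 3.

111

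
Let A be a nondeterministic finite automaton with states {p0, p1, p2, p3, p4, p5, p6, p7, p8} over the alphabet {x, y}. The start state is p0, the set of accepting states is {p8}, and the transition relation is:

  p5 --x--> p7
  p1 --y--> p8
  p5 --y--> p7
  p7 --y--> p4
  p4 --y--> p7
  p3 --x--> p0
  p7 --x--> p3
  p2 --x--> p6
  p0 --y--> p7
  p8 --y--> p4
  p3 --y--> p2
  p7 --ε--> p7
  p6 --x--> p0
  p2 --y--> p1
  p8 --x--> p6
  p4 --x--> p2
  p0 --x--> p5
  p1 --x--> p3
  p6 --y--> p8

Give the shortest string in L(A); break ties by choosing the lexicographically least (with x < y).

yxyxy

A breadth-first search from p0 reaches an accepting state first via the path p0 → p7 → p3 → p2 → p6 → p8 on input yxyxy.
No string of length < 5 is accepted (BFS exhausts all shorter strings without reaching an accepting state), and yxyxy is the lexicographically least accepting string of length 5.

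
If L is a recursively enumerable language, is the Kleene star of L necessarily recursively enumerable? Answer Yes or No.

Dovetail over all factorisations of the input into blocks and all step bounds, running the recogniser for L on every block of a factorisation; accept if some factorisation has all of its blocks accepted.
So the recursively enumerable languages are closed under Kleene star.

Yes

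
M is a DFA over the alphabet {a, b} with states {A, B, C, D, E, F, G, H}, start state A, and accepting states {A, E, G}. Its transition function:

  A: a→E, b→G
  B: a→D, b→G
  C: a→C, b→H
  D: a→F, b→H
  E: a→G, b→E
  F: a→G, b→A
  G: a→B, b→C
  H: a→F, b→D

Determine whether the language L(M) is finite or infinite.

State E is reachable from the start and can reach an accepting state, and it lies on the cycle E → E.
Traversing that cycle any number of times yields accepted strings of unbounded length, so the language is infinite.

infinite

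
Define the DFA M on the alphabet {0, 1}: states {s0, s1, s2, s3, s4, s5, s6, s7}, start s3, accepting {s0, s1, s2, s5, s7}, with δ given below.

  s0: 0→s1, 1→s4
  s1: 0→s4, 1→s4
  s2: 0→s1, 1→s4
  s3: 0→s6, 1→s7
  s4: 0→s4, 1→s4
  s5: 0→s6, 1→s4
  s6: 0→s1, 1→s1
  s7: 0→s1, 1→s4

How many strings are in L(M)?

The useful subgraph on states {s1, s3, s6, s7} is acyclic, so L(M) is finite; the longest accepting path visits 3 useful states, giving maximum string length 2.
Counting accepting paths from s3 by length: 1 of length 1, 3 of length 2. Total 4.

4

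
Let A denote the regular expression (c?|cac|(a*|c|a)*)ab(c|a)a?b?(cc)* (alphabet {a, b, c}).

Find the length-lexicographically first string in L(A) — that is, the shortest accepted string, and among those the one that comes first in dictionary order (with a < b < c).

By inspection of the expression, no string of length less than 3 matches, and aba is the lexicographically first match of length 3.

aba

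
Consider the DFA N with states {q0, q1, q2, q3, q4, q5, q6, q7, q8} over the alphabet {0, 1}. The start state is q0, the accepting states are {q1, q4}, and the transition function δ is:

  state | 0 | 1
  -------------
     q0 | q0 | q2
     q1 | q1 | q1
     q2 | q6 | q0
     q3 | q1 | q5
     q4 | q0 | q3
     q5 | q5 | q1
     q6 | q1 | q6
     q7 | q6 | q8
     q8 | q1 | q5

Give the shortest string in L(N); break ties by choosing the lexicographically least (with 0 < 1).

A breadth-first search from q0 reaches an accepting state first via the path q0 → q2 → q6 → q1 on input 100.
No string of length < 3 is accepted (BFS exhausts all shorter strings without reaching an accepting state), and 100 is the lexicographically least accepting string of length 3.

100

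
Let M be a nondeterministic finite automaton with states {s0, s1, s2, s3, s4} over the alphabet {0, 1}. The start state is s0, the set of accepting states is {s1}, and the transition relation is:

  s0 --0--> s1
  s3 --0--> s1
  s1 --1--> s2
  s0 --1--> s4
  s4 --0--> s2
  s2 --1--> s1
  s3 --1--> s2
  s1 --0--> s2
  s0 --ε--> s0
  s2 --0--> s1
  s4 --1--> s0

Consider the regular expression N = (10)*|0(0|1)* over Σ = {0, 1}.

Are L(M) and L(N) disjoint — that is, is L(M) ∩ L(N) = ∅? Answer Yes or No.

No

The string 0 is accepted by both M and N.
Hence L(M) ∩ L(N) ≠ ∅.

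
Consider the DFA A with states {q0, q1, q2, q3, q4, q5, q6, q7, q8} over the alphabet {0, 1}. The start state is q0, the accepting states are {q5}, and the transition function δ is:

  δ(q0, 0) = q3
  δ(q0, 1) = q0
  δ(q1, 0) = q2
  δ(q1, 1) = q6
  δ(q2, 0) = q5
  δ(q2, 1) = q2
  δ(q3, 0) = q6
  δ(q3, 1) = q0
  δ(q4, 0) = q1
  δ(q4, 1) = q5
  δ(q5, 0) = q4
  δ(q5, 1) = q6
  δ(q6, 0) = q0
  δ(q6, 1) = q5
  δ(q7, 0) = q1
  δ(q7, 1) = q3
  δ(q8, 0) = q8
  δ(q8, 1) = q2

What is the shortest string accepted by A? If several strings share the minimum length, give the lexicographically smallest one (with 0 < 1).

001

A breadth-first search from q0 reaches an accepting state first via the path q0 → q3 → q6 → q5 on input 001.
No string of length < 3 is accepted (BFS exhausts all shorter strings without reaching an accepting state), and 001 is the lexicographically least accepting string of length 3.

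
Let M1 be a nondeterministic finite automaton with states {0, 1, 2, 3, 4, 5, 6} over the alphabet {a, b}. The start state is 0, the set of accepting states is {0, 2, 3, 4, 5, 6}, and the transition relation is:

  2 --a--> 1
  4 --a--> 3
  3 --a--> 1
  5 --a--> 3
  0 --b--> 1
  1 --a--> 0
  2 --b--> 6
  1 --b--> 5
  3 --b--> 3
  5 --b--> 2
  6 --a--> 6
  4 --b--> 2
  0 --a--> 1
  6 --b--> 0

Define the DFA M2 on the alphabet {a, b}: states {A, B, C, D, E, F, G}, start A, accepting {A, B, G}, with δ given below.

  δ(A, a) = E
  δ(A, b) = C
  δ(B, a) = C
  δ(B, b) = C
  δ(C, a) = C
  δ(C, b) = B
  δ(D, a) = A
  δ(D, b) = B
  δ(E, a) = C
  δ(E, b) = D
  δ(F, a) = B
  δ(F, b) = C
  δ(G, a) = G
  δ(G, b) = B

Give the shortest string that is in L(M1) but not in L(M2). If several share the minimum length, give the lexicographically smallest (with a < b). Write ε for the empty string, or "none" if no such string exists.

aa

The string aa is accepted by M1 but not by M2.
No shorter string lies in the difference, and aa is the lexicographically first length-2 string in L(M1) \ L(M2).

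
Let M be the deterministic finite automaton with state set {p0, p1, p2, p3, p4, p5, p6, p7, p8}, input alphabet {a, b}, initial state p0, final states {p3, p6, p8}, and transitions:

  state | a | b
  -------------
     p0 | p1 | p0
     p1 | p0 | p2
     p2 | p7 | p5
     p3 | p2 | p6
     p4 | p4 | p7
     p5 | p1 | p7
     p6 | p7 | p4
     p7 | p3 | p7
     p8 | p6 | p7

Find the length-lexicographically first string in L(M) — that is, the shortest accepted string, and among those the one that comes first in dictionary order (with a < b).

abaa

A breadth-first search from p0 reaches an accepting state first via the path p0 → p1 → p2 → p7 → p3 on input abaa.
No string of length < 4 is accepted (BFS exhausts all shorter strings without reaching an accepting state), and abaa is the lexicographically least accepting string of length 4.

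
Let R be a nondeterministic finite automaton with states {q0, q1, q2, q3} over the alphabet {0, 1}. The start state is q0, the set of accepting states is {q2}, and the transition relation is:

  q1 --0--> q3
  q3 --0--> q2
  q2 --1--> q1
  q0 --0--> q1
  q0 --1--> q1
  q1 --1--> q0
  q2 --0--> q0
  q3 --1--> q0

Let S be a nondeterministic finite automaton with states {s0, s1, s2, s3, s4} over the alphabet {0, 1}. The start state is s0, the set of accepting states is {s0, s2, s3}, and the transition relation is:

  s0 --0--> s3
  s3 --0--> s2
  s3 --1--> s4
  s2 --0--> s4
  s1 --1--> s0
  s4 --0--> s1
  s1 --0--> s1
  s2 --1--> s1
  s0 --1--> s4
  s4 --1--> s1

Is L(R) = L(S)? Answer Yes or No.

No

The string 000 is accepted by R but rejected by S.
So L(R) ≠ L(S).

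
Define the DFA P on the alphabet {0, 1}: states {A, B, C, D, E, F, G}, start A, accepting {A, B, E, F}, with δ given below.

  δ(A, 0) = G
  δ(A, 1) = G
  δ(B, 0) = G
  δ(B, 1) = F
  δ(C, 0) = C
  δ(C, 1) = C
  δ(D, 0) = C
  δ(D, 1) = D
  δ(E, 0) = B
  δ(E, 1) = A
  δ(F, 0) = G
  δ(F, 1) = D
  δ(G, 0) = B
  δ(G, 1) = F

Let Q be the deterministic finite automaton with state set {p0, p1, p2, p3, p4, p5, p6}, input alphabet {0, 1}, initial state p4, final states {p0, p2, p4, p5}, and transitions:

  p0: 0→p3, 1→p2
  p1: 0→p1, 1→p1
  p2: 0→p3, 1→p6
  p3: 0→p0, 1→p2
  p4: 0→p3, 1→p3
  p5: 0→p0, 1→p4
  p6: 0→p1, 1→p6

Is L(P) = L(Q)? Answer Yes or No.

Exploring the product automaton P × Q from the start pair (A, p4), following both machines on each input symbol, reaches 6 state pairs: (A, p4), (G, p3), (B, p0), (F, p2), (D, p6), (C, p1).
P accepts in {A, B, E, F} and Q accepts in {p0, p2, p4, p5}. In every reachable pair the two components are either both accepting — (A, p4), (B, p0), (F, p2) — or both non-accepting, so no string is accepted by exactly one of the machines: L(P) \ L(Q) and L(Q) \ L(P) are both empty.
Hence every string is accepted by P iff it is accepted by Q, and the two languages coincide.

Yes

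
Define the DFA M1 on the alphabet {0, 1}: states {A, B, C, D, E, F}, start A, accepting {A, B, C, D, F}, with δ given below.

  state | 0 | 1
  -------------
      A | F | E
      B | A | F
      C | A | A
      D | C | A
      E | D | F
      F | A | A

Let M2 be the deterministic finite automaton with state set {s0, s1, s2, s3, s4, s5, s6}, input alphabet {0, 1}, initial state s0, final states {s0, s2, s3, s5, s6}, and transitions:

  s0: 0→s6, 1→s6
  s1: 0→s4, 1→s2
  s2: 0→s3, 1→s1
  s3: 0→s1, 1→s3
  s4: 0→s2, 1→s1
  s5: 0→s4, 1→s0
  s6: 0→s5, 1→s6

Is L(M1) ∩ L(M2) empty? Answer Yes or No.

No

The empty string ε is accepted by both M1 and M2.
Hence L(M1) ∩ L(M2) ≠ ∅.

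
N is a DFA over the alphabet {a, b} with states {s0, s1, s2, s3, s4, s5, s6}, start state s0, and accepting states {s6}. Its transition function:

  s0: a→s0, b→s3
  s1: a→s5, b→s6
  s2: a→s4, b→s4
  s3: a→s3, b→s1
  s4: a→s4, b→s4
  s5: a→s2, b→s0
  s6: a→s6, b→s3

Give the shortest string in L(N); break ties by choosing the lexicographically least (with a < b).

bbb

A breadth-first search from s0 reaches an accepting state first via the path s0 → s3 → s1 → s6 on input bbb.
No string of length < 3 is accepted (BFS exhausts all shorter strings without reaching an accepting state), and bbb is the lexicographically least accepting string of length 3.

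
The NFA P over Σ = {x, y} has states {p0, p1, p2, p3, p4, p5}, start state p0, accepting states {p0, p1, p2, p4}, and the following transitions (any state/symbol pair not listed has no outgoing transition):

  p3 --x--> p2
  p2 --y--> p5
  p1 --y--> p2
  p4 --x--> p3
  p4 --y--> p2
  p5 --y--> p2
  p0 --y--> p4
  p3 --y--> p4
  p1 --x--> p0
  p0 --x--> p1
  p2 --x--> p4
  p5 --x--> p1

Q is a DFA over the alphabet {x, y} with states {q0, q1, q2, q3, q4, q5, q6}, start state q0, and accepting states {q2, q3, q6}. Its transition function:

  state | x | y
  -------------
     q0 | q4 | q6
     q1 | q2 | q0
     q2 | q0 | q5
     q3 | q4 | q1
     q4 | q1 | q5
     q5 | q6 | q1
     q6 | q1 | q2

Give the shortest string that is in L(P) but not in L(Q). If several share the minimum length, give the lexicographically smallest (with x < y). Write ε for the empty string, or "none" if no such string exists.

The empty string ε is accepted by P but not by Q.
Since ε is the unique shortest string, it is the required witness.

ε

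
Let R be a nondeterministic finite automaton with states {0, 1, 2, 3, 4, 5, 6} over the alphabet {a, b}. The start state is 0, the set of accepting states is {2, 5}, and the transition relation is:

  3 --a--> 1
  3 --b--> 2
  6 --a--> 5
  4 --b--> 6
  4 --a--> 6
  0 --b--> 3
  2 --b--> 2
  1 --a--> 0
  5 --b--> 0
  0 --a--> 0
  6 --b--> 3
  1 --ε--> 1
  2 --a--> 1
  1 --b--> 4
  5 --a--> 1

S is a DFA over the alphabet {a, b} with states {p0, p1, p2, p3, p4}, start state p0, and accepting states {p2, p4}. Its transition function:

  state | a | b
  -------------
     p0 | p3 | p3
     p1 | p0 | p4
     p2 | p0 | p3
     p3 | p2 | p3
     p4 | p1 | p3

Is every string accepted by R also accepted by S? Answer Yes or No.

No

The string bb is in L(R) but not in L(S).
So L(R) ⊄ L(S).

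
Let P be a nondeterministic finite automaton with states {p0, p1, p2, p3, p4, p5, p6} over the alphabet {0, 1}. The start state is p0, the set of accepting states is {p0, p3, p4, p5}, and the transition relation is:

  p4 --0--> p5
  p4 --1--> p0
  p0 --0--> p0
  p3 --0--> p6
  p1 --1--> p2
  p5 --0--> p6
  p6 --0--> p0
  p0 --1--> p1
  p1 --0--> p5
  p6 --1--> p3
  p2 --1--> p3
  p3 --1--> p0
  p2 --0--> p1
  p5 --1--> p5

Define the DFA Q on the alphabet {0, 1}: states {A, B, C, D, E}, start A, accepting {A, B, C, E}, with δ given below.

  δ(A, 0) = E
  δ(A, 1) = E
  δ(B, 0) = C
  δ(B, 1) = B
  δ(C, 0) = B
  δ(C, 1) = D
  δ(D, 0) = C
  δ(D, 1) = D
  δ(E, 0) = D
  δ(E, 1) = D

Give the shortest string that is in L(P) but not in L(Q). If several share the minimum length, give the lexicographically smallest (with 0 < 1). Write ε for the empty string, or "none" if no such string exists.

00

The string 00 is accepted by P but not by Q.
No shorter string lies in the difference, and 00 is the lexicographically first length-2 string in L(P) \ L(Q).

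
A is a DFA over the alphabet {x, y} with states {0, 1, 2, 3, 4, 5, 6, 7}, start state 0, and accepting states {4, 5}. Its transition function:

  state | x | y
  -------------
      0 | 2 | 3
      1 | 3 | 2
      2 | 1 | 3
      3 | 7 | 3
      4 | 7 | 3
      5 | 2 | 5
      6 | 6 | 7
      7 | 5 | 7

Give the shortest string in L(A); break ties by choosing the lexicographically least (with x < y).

A breadth-first search from 0 reaches an accepting state first via the path 0 → 3 → 7 → 5 on input yxx.
No string of length < 3 is accepted (BFS exhausts all shorter strings without reaching an accepting state), and yxx is the lexicographically least accepting string of length 3.

yxx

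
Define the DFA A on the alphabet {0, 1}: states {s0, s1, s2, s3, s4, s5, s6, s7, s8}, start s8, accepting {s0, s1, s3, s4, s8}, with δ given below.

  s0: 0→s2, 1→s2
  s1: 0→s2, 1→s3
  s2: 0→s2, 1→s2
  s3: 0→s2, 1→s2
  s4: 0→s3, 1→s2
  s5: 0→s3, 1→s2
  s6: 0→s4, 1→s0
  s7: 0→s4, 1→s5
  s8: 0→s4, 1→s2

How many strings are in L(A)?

3

The useful subgraph on states {s3, s4, s8} is acyclic, so L(A) is finite; the longest accepting path visits 3 useful states, giving maximum string length 2.
Counting accepting paths from s8 by length: 1 of length 0, 1 of length 1, 1 of length 2. Total 3.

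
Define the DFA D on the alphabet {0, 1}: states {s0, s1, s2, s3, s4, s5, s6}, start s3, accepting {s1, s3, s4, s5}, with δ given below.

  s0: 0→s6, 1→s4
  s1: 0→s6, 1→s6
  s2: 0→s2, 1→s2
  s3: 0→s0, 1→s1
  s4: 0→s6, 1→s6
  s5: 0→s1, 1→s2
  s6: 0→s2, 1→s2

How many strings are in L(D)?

The useful subgraph on states {s0, s1, s3, s4} is acyclic, so L(D) is finite; the longest accepting path visits 3 useful states, giving maximum string length 2.
Counting accepting paths from s3 by length: 1 of length 0, 1 of length 1, 1 of length 2. Total 3.

3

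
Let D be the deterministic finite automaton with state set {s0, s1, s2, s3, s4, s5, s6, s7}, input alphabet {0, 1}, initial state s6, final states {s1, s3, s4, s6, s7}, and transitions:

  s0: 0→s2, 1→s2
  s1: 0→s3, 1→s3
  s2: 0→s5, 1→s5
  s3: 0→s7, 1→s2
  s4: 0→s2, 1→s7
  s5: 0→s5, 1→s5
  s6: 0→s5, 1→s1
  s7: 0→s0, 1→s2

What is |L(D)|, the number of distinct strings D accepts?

6

The useful subgraph on states {s1, s3, s6, s7} is acyclic, so L(D) is finite; the longest accepting path visits 4 useful states, giving maximum string length 3.
Counting accepting paths from s6 by length: 1 of length 0, 1 of length 1, 2 of length 2, 2 of length 3. Total 6.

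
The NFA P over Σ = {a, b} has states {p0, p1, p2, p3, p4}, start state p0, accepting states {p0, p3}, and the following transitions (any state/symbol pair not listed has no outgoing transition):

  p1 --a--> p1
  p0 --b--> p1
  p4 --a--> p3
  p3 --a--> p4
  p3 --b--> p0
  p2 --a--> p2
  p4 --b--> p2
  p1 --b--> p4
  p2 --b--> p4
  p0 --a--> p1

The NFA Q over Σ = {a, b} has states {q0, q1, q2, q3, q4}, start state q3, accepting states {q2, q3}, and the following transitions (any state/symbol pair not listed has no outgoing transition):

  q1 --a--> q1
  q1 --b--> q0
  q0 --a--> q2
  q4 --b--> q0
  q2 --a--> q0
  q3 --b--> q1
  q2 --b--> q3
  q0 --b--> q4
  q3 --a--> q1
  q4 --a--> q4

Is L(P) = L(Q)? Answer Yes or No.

Exploring the product automaton P × Q from the start pair (p0, q3), following both machines on each input symbol, reaches 5 state pairs: (p0, q3), (p1, q1), (p4, q0), (p3, q2), (p2, q4).
P accepts in {p0, p3} and Q accepts in {q2, q3}. In every reachable pair the two components are either both accepting — (p0, q3), (p3, q2) — or both non-accepting, so no string is accepted by exactly one of the machines: L(P) \ L(Q) and L(Q) \ L(P) are both empty.
Hence every string is accepted by P iff it is accepted by Q, and the two languages coincide.

Yes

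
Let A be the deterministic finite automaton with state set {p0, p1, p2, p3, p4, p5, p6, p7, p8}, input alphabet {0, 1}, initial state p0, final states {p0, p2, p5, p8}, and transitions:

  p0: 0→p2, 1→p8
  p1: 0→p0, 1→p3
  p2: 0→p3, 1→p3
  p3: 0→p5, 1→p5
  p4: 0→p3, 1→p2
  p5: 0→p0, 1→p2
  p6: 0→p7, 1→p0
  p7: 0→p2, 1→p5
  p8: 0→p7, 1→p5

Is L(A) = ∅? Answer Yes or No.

No

The empty string ε is accepted: the run p0 ends in the accepting state p0.
Since at least one string is accepted, L(A) is not empty.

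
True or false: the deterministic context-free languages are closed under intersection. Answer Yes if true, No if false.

No

DCFLs are closed under complement (normalise the DPDA to read all of its input, then flip the verdict). If they were also closed under intersection, De Morgan would make them closed under union; but {aⁿbⁿ : n≥0} and {aⁿb²ⁿ : n≥0} are DCFLs (push the a's; pop one per b, respectively one per two b's) whose union no deterministic PDA accepts: a DPDA for it would have a single run on aⁿb²ⁿ, accepting after the prefix aⁿbⁿ and accepting again after n more b's; an ordinary PDA that simulates it on a's and b's and, at any moment when it is accepting, may switch to reading only a fresh letter c while feeding each c to the simulation as a b, would accept aⁱbʲcᵏ (k≥1) exactly when both aⁱbʲ and aⁱbʲ⁺ᵏ are in the language, i.e. its language intersected with the regular set a*b*c⁺ would be exactly {aⁿbⁿcⁿ : n≥1} — impossible, since context-free languages are closed under intersection with regular sets and {aⁿbⁿcⁿ} is not context-free.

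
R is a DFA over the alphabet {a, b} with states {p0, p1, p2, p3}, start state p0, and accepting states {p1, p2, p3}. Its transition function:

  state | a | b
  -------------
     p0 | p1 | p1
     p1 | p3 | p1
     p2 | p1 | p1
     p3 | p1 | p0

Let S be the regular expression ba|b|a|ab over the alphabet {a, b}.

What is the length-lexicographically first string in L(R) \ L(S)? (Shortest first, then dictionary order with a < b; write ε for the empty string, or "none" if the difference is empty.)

aa

The string aa is accepted by R but not by S.
No shorter string lies in the difference, and aa is the lexicographically first length-2 string in L(R) \ L(S).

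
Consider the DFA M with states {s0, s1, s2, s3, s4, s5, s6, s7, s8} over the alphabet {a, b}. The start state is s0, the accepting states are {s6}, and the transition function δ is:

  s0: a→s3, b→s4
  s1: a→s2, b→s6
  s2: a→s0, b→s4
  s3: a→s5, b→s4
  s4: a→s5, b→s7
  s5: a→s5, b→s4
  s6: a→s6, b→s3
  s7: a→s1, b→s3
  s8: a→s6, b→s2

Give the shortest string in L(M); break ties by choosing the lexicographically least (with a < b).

A breadth-first search from s0 reaches an accepting state first via the path s0 → s4 → s7 → s1 → s6 on input bbab.
No string of length < 4 is accepted (BFS exhausts all shorter strings without reaching an accepting state), and bbab is the lexicographically least accepting string of length 4.

bbab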